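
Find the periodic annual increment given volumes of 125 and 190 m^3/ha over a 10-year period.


PAI = (V2 - V1) / period = (190 - 125) / 10 = 65 / 10 = 6.50 m^3/ha/yr

6.50 m^3/ha/yr


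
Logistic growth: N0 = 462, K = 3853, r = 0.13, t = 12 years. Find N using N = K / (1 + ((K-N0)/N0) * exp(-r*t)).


(K - N0)/N0 = (3853 - 462)/462 = 3391/462 = 7.33983
r*t = 0.13 * 12 = 1.56; exp(-1.56) = 0.210136
7.33983 * 0.210136 = 1.54236
1 + 1.54236 = 2.54236
N = 3853 / 2.54236 = 1515.52 ≈ 1516

1516


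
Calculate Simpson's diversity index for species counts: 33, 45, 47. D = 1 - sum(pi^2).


Total N = 33 + 45 + 47 = 125
Per-species terms:
  p = 33/125 = 0.264000; p^2 = 0.264000^2 = 0.069696
  p = 45/125 = 0.360000; p^2 = 0.360000^2 = 0.129600
  p = 47/125 = 0.376000; p^2 = 0.376000^2 = 0.141376
sum(p^2) = 0.069696 + 0.129600 + 0.141376 = 0.340672
D = 1 - 0.340672 = 0.659328 ≈ 0.6593

0.6593


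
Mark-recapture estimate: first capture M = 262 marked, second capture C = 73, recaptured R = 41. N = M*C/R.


N = M * C / R = 262 * 73 / 41 = 19126 / 41 = 466.49 ≈ 466

466 individuals


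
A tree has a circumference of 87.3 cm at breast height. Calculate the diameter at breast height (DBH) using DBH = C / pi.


DBH = C / pi = 87.3 / 3.141593 = 27.7884 ≈ 27.79 cm

27.79 cm


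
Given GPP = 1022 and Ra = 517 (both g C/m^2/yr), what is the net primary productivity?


NPP = GPP - Ra = 1022 - 517 = 505 g C/m^2/yr

505 g C/m^2/yr


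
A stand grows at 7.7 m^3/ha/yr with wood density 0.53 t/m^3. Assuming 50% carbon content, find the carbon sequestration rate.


C = 7.7 * 0.53 * 0.5 = 2.0405 ≈ 2.04 t C/ha/yr

2.04 t C/ha/yr


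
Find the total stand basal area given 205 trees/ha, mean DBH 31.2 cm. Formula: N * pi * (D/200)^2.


(D/200)^2 = (31.2/200)^2 = 0.156^2 = 0.024336
Individual BA = 3.141593 * 0.024336 = 0.0764538 m^2
Stand BA = 205 * 0.0764538 = 15.6730 ≈ 15.67 m^2/ha

15.67 m^2/ha


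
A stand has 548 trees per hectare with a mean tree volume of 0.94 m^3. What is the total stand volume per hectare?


V_stand = 548 * 0.94 = 515.12 ≈ 515.1 m^3/ha

515.1 m^3/ha


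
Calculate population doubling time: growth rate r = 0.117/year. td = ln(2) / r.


td = ln(2) / 0.117 = 0.693147 / 0.117 = 5.92433 ≈ 5.9 years

5.9 years


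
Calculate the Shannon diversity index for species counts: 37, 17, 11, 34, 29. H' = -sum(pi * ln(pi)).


Total N = 37 + 17 + 11 + 34 + 29 = 128
Per-species terms:
  p = 37/128 = 0.289063; ln(p) = -1.241111; p*ln(p) = 0.289063 * (-1.241111) = -0.358759
  p = 17/128 = 0.132813; ln(p) = -2.018813; p*ln(p) = 0.132813 * (-2.018813) = -0.268125
  p = 11/128 = 0.085938; ln(p) = -2.454129; p*ln(p) = 0.085938 * (-2.454129) = -0.210903
  p = 34/128 = 0.265625; ln(p) = -1.325670; p*ln(p) = 0.265625 * (-1.325670) = -0.352131
  p = 29/128 = 0.226563; ln(p) = -1.484732; p*ln(p) = 0.226563 * (-1.484732) = -0.336385
sum(p*ln(p)) = (-0.358759) + (-0.268125) + (-0.210903) + (-0.352131) + (-0.336385) = -1.526303
H' = -(-1.526303) = 1.526303 ≈ 1.5263

1.5263


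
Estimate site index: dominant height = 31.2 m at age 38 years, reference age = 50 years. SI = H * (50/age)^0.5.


50/38 = 1.31579
(1.31579)^0.5 = 1.14708
SI = 31.2 * 1.14708 = 35.7889 ≈ 35.8 m

35.8 m


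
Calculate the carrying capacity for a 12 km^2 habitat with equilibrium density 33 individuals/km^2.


K = 33 * 12 = 396 individuals

396 individuals


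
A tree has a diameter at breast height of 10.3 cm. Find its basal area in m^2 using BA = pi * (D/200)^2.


D/200 = 10.3/200 = 0.0515 m
(D/200)^2 = 0.0515^2 = 0.00265225
BA = 3.141593 * 0.00265225 = 0.00833229 ≈ 0.0083 m^2

0.0083 m^2


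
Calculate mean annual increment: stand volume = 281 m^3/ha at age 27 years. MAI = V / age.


MAI = 281 / 27 = 10.4074 ≈ 10.41 m^3/ha/yr

10.41 m^3/ha/yr


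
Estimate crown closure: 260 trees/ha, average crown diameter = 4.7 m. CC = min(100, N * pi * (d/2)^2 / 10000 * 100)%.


(d/2)^2 = (4.7/2)^2 = 2.35^2 = 5.5225
Crown area = 3.141593 * 5.5225 = 17.3494 m^2
N * area / 10000 * 100 = 260 * 17.3494 / 10000 * 100 = 45.1084
CC = min(100, 45.1084) = 45.1084 ≈ 45.1%

45.1%


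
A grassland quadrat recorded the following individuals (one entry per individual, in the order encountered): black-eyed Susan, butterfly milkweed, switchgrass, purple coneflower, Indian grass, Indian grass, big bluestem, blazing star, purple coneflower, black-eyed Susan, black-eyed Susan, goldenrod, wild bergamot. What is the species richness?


Total individuals logged = 13
Distinct species (count of individuals): black-eyed Susan (3), butterfly milkweed (1), switchgrass (1), purple coneflower (2), Indian grass (2), big bluestem (1), blazing star (1), goldenrod (1), wild bergamot (1)
Species richness = number of distinct species = 9

9


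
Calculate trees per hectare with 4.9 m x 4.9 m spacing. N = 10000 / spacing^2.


N = 10000 / 4.9^2 = 10000 / 24.01 = 416.493 ≈ 416 trees/ha

416 trees/ha


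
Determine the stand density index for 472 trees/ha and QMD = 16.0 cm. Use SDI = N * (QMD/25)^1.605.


QMD/25 = 16.0/25 = 0.64
(0.64)^1.605 = exp(1.605 * ln(0.64)) = exp(1.605 * (-0.446287)) = exp(-0.716291) = 0.488561
SDI = 472 * 0.488561 = 230.601 ≈ 231

231


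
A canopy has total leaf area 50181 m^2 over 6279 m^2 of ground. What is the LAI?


LAI = 50181 / 6279 = 7.9919 ≈ 7.99

7.99


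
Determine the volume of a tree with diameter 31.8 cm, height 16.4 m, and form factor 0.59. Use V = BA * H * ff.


(D/200)^2 = (31.8/200)^2 = 0.159^2 = 0.025281
BA = 3.141593 * 0.025281 = 0.0794226 m^2
V = 0.0794226 * 16.4 * 0.59 = 0.768493 ≈ 0.768 m^3

0.768 m^3


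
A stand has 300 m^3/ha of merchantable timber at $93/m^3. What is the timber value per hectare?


Value = 300 * 93 = $27900/ha

$27900/ha


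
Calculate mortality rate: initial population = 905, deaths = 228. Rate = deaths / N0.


Mortality rate = 228 / 905 = 0.251934 ≈ 0.2519

0.2519


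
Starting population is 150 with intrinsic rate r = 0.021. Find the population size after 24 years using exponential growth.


r*t = 0.021 * 24 = 0.504
exp(0.504) = 1.65533
N = 150 * 1.65533 = 248.300 ≈ 248

248


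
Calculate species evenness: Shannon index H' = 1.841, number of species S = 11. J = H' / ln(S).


ln(11) = 2.39790
J = H' / ln(S) = 1.841 / 2.39790 = 0.767755 ≈ 0.7678

0.7678


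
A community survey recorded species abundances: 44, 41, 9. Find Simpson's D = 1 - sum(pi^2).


Total N = 44 + 41 + 9 = 94
Per-species terms:
  p = 44/94 = 0.468085; p^2 = 0.468085^2 = 0.219104
  p = 41/94 = 0.436170; p^2 = 0.436170^2 = 0.190244
  p = 9/94 = 0.095745; p^2 = 0.095745^2 = 0.009167
sum(p^2) = 0.219104 + 0.190244 + 0.009167 = 0.418515
D = 1 - 0.418515 = 0.581485 ≈ 0.5815

0.5815


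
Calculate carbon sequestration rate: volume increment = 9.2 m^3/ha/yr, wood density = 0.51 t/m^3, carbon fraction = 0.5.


C = 9.2 * 0.51 * 0.5 = 2.346 ≈ 2.35 t C/ha/yr

2.35 t C/ha/yr


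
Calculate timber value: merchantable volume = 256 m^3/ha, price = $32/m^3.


Value = 256 * 32 = $8192/ha

$8192/ha


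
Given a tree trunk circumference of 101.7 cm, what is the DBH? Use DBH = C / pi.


DBH = C / pi = 101.7 / 3.141593 = 32.3721 ≈ 32.37 cm

32.37 cm


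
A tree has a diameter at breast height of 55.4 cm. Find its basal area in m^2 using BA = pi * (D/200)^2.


D/200 = 55.4/200 = 0.277 m
(D/200)^2 = 0.277^2 = 0.076729
BA = 3.141593 * 0.076729 = 0.241051 ≈ 0.2411 m^2

0.2411 m^2


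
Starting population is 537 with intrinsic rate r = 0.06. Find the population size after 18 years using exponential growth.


r*t = 0.06 * 18 = 1.08
exp(1.08) = 2.94468
N = 537 * 2.94468 = 1581.29 ≈ 1581

1581


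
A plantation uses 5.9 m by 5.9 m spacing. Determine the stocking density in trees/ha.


N = 10000 / 5.9^2 = 10000 / 34.81 = 287.274 ≈ 287 trees/ha

287 trees/ha


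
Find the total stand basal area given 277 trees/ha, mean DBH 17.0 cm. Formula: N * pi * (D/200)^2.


(D/200)^2 = (17.0/200)^2 = 0.085^2 = 0.007225
Individual BA = 3.141593 * 0.007225 = 0.0226980 m^2
Stand BA = 277 * 0.0226980 = 6.28735 ≈ 6.29 m^2/ha

6.29 m^2/ha


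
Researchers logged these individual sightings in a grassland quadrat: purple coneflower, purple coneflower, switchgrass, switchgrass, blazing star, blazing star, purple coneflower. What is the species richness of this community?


Total individuals logged = 7
Distinct species (count of individuals): purple coneflower (3), switchgrass (2), blazing star (2)
Species richness = number of distinct species = 3

3


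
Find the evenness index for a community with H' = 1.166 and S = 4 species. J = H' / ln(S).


ln(4) = 1.38629
J = H' / ln(S) = 1.166 / 1.38629 = 0.841094 ≈ 0.8411

0.8411


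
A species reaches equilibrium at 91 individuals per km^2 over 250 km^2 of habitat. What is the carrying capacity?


K = 91 * 250 = 22750 individuals

22750 individuals


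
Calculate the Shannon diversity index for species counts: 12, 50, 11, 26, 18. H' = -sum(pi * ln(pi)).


Total N = 12 + 50 + 11 + 26 + 18 = 117
Per-species terms:
  p = 12/117 = 0.102564; ln(p) = -2.277268; p*ln(p) = 0.102564 * (-2.277268) = -0.233566
  p = 50/117 = 0.427350; ln(p) = -0.850152; p*ln(p) = 0.427350 * (-0.850152) = -0.363312
  p = 11/117 = 0.094017; ln(p) = -2.364280; p*ln(p) = 0.094017 * (-2.364280) = -0.222283
  p = 26/117 = 0.222222; ln(p) = -1.504078; p*ln(p) = 0.222222 * (-1.504078) = -0.334239
  p = 18/117 = 0.153846; ln(p) = -1.871803; p*ln(p) = 0.153846 * (-1.871803) = -0.287969
sum(p*ln(p)) = (-0.233566) + (-0.363312) + (-0.222283) + (-0.334239) + (-0.287969) = -1.441369
H' = -(-1.441369) = 1.441369 ≈ 1.4414

1.4414


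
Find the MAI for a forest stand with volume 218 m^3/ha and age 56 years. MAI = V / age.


MAI = 218 / 56 = 3.8929 ≈ 3.89 m^3/ha/yr

3.89 m^3/ha/yr


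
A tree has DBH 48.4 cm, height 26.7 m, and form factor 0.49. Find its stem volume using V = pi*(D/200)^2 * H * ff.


(D/200)^2 = (48.4/200)^2 = 0.242^2 = 0.058564
BA = 3.141593 * 0.058564 = 0.183984 m^2
V = 0.183984 * 26.7 * 0.49 = 2.40706 ≈ 2.407 m^3

2.407 m^3


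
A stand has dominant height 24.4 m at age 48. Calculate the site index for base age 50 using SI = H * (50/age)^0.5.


50/48 = 1.04167
(1.04167)^0.5 = 1.02062
SI = 24.4 * 1.02062 = 24.9031 ≈ 24.9 m

24.9 m


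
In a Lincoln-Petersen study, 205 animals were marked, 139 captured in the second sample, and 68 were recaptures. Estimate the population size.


N = M * C / R = 205 * 139 / 68 = 28495 / 68 = 419.04 ≈ 419

419 individuals


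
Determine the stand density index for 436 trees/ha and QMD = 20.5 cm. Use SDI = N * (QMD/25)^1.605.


QMD/25 = 20.5/25 = 0.82
(0.82)^1.605 = exp(1.605 * ln(0.82)) = exp(1.605 * (-0.198451)) = exp(-0.318514) = 0.727229
SDI = 436 * 0.727229 = 317.072 ≈ 317

317


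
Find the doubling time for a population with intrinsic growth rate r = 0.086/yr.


td = ln(2) / 0.086 = 0.693147 / 0.086 = 8.05985 ≈ 8.1 years

8.1 years


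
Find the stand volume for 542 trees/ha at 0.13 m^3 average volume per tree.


V_stand = 542 * 0.13 = 70.46 ≈ 70.5 m^3/ha

70.5 m^3/ha


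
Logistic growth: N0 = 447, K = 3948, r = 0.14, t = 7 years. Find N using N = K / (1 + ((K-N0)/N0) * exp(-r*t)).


(K - N0)/N0 = (3948 - 447)/447 = 3501/447 = 7.83221
r*t = 0.14 * 7 = 0.98; exp(-0.98) = 0.375311
7.83221 * 0.375311 = 2.93951
1 + 2.93951 = 3.93951
N = 3948 / 3.93951 = 1002.16 ≈ 1002

1002


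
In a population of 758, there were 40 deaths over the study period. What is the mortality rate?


Mortality rate = 40 / 758 = 0.052770 ≈ 0.0528

0.0528


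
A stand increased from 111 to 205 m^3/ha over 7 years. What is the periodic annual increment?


PAI = (V2 - V1) / period = (205 - 111) / 7 = 94 / 7 = 13.4286 ≈ 13.43 m^3/ha/yr

13.43 m^3/ha/yr


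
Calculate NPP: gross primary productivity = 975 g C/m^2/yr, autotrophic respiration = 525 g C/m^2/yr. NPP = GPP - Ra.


NPP = GPP - Ra = 975 - 525 = 450 g C/m^2/yr

450 g C/m^2/yr


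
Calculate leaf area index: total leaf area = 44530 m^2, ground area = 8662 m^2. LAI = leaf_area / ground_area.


LAI = 44530 / 8662 = 5.1408 ≈ 5.14

5.14


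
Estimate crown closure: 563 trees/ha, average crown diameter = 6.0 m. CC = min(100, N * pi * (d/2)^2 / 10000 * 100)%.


(d/2)^2 = (6.0/2)^2 = 3^2 = 9
Crown area = 3.141593 * 9 = 28.2743 m^2
N * area / 10000 * 100 = 563 * 28.2743 / 10000 * 100 = 159.184
CC = min(100, 159.184) = 100%

100%


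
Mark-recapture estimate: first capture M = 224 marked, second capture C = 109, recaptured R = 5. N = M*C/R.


N = M * C / R = 224 * 109 / 5 = 24416 / 5 = 4883.20 ≈ 4883

4883 individuals


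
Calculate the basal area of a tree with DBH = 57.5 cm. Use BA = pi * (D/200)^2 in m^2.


D/200 = 57.5/200 = 0.2875 m
(D/200)^2 = 0.2875^2 = 0.08265625
BA = 3.141593 * 0.08265625 = 0.259672 ≈ 0.2597 m^2

0.2597 m^2


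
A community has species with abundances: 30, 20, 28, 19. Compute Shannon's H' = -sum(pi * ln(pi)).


Total N = 30 + 20 + 28 + 19 = 97
Per-species terms:
  p = 30/97 = 0.309278; ln(p) = -1.173515; p*ln(p) = 0.309278 * (-1.173515) = -0.362942
  p = 20/97 = 0.206186; ln(p) = -1.578977; p*ln(p) = 0.206186 * (-1.578977) = -0.325563
  p = 28/97 = 0.288660; ln(p) = -1.242506; p*ln(p) = 0.288660 * (-1.242506) = -0.358662
  p = 19/97 = 0.195876; ln(p) = -1.630273; p*ln(p) = 0.195876 * (-1.630273) = -0.319331
sum(p*ln(p)) = (-0.362942) + (-0.325563) + (-0.358662) + (-0.319331) = -1.366498
H' = -(-1.366498) = 1.366498 ≈ 1.3665

1.3665


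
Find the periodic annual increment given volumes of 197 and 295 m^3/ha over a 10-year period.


PAI = (V2 - V1) / period = (295 - 197) / 10 = 98 / 10 = 9.80 m^3/ha/yr

9.80 m^3/ha/yr


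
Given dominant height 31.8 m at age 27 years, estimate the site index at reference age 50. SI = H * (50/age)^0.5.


50/27 = 1.85185
(1.85185)^0.5 = 1.36083
SI = 31.8 * 1.36083 = 43.2744 ≈ 43.3 m

43.3 m


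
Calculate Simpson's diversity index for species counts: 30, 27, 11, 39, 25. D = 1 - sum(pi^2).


Total N = 30 + 27 + 11 + 39 + 25 = 132
Per-species terms:
  p = 30/132 = 0.227273; p^2 = 0.227273^2 = 0.051653
  p = 27/132 = 0.204545; p^2 = 0.204545^2 = 0.041839
  p = 11/132 = 0.083333; p^2 = 0.083333^2 = 0.006944
  p = 39/132 = 0.295455; p^2 = 0.295455^2 = 0.087294
  p = 25/132 = 0.189394; p^2 = 0.189394^2 = 0.035870
sum(p^2) = 0.051653 + 0.041839 + 0.006944 + 0.087294 + 0.035870 = 0.223600
D = 1 - 0.223600 = 0.776400 ≈ 0.7764

0.7764


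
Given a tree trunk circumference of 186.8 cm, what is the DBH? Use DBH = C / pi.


DBH = C / pi = 186.8 / 3.141593 = 59.4603 ≈ 59.46 cm

59.46 cm


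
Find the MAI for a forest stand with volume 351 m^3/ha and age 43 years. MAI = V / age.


MAI = 351 / 43 = 8.1628 ≈ 8.16 m^3/ha/yr

8.16 m^3/ha/yr


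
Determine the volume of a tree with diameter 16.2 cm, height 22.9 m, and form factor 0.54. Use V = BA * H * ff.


(D/200)^2 = (16.2/200)^2 = 0.081^2 = 0.006561
BA = 3.141593 * 0.006561 = 0.0206120 m^2
V = 0.0206120 * 22.9 * 0.54 = 0.254888 ≈ 0.255 m^3

0.255 m^3


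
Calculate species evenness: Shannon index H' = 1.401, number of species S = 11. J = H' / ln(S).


ln(11) = 2.39790
J = H' / ln(S) = 1.401 / 2.39790 = 0.584261 ≈ 0.5843

0.5843


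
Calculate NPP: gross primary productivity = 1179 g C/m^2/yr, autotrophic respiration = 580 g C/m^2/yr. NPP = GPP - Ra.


NPP = GPP - Ra = 1179 - 580 = 599 g C/m^2/yr

599 g C/m^2/yr


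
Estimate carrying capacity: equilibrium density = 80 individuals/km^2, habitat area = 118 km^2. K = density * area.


K = 80 * 118 = 9440 individuals

9440 individuals


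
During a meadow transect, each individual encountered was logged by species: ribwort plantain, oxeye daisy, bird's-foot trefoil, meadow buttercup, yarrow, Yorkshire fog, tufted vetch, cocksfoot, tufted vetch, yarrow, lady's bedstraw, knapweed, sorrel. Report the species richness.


Total individuals logged = 13
Distinct species (count of individuals): ribwort plantain (1), oxeye daisy (1), bird's-foot trefoil (1), meadow buttercup (1), yarrow (2), Yorkshire fog (1), tufted vetch (2), cocksfoot (1), lady's bedstraw (1), knapweed (1), sorrel (1)
Species richness = number of distinct species = 11

11


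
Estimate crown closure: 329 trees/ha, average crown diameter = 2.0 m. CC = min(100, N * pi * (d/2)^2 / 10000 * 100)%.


(d/2)^2 = (2.0/2)^2 = 1^2 = 1
Crown area = 3.141593 * 1 = 3.14159 m^2
N * area / 10000 * 100 = 329 * 3.14159 / 10000 * 100 = 10.3358
CC = min(100, 10.3358) = 10.3358 ≈ 10.3%

10.3%


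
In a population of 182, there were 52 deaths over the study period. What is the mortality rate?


Mortality rate = 52 / 182 = 0.285714 ≈ 0.2857

0.2857


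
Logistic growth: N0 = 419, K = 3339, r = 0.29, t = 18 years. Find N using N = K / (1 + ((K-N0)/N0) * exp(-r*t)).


(K - N0)/N0 = (3339 - 419)/419 = 2920/419 = 6.96897
r*t = 0.29 * 18 = 5.22; exp(-5.22) = 0.00540733
6.96897 * 0.00540733 = 0.0376835
1 + 0.0376835 = 1.03768
N = 3339 / 1.03768 = 3217.75 ≈ 3218

3218


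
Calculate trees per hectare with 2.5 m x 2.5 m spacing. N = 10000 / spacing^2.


N = 10000 / 2.5^2 = 10000 / 6.25 = 1600.00 ≈ 1600 trees/ha

1600 trees/ha


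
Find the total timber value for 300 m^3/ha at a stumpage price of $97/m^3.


Value = 300 * 97 = $29100/ha

$29100/ha


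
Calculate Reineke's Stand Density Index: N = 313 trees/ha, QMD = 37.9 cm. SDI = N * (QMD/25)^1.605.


QMD/25 = 37.9/25 = 1.516
(1.516)^1.605 = exp(1.605 * ln(1.516)) = exp(1.605 * 0.416075) = exp(0.667800) = 1.94994
SDI = 313 * 1.94994 = 610.331 ≈ 610

610


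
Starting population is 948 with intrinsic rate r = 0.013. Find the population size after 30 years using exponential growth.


r*t = 0.013 * 30 = 0.39
exp(0.39) = 1.47698
N = 948 * 1.47698 = 1400.18 ≈ 1400

1400


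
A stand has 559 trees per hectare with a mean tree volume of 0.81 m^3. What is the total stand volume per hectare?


V_stand = 559 * 0.81 = 452.79 ≈ 452.8 m^3/ha

452.8 m^3/ha


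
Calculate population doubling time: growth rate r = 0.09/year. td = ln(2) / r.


td = ln(2) / 0.09 = 0.693147 / 0.09 = 7.70163 ≈ 7.7 years

7.7 years


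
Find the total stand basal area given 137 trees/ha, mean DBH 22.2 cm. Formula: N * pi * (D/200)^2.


(D/200)^2 = (22.2/200)^2 = 0.111^2 = 0.012321
Individual BA = 3.141593 * 0.012321 = 0.0387076 m^2
Stand BA = 137 * 0.0387076 = 5.30294 ≈ 5.30 m^2/ha

5.30 m^2/ha


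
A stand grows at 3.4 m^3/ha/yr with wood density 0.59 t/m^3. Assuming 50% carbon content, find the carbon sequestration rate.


C = 3.4 * 0.59 * 0.5 = 1.003 ≈ 1.00 t C/ha/yr

1.00 t C/ha/yr


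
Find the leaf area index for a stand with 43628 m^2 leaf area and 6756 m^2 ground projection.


LAI = 43628 / 6756 = 6.4577 ≈ 6.46

6.46


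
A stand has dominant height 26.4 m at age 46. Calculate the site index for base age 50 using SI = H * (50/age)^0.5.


50/46 = 1.08696
(1.08696)^0.5 = 1.04257
SI = 26.4 * 1.04257 = 27.5238 ≈ 27.5 m

27.5 m


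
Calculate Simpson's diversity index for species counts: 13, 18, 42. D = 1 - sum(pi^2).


Total N = 13 + 18 + 42 = 73
Per-species terms:
  p = 13/73 = 0.178082; p^2 = 0.178082^2 = 0.031713
  p = 18/73 = 0.246575; p^2 = 0.246575^2 = 0.060799
  p = 42/73 = 0.575342; p^2 = 0.575342^2 = 0.331018
sum(p^2) = 0.031713 + 0.060799 + 0.331018 = 0.423530
D = 1 - 0.423530 = 0.576470 ≈ 0.5765

0.5765


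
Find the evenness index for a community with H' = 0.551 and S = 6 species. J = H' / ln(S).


ln(6) = 1.79176
J = H' / ln(S) = 0.551 / 1.79176 = 0.307519 ≈ 0.3075

0.3075


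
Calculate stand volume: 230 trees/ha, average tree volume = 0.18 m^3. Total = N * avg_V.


V_stand = 230 * 0.18 = 41.4 m^3/ha

41.4 m^3/ha


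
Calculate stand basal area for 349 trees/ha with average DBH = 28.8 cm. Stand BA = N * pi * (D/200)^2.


(D/200)^2 = (28.8/200)^2 = 0.144^2 = 0.020736
Individual BA = 3.141593 * 0.020736 = 0.0651441 m^2
Stand BA = 349 * 0.0651441 = 22.7353 ≈ 22.74 m^2/ha

22.74 m^2/ha


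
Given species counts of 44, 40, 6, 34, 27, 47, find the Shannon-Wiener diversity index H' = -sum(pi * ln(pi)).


Total N = 44 + 40 + 6 + 34 + 27 + 47 = 198
Per-species terms:
  p = 44/198 = 0.222222; ln(p) = -1.504078; p*ln(p) = 0.222222 * (-1.504078) = -0.334239
  p = 40/198 = 0.202020; ln(p) = -1.599389; p*ln(p) = 0.202020 * (-1.599389) = -0.323109
  p = 6/198 = 0.030303; ln(p) = -3.496509; p*ln(p) = 0.030303 * (-3.496509) = -0.105955
  p = 34/198 = 0.171717; ln(p) = -1.761908; p*ln(p) = 0.171717 * (-1.761908) = -0.302550
  p = 27/198 = 0.136364; ln(p) = -1.992427; p*ln(p) = 0.136364 * (-1.992427) = -0.271695
  p = 47/198 = 0.237374; ln(p) = -1.438118; p*ln(p) = 0.237374 * (-1.438118) = -0.341372
sum(p*ln(p)) = (-0.334239) + (-0.323109) + (-0.105955) + (-0.302550) + (-0.271695) + (-0.341372) = -1.678920
H' = -(-1.678920) = 1.678920 ≈ 1.6789

1.6789


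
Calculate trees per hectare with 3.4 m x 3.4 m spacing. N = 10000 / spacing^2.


N = 10000 / 3.4^2 = 10000 / 11.56 = 865.052 ≈ 865 trees/ha

865 trees/ha


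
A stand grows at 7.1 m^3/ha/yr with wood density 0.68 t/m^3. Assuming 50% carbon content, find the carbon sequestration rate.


C = 7.1 * 0.68 * 0.5 = 2.414 ≈ 2.41 t C/ha/yr

2.41 t C/ha/yr


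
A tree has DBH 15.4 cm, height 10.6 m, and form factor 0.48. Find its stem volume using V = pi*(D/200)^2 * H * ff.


(D/200)^2 = (15.4/200)^2 = 0.077^2 = 0.005929
BA = 3.141593 * 0.005929 = 0.0186265 m^2
V = 0.0186265 * 10.6 * 0.48 = 0.0947716 ≈ 0.095 m^3

0.095 m^3


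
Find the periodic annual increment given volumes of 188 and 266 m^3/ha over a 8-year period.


PAI = (V2 - V1) / period = (266 - 188) / 8 = 78 / 8 = 9.75 m^3/ha/yr

9.75 m^3/ha/yr


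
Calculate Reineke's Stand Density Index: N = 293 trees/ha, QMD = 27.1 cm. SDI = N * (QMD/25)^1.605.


QMD/25 = 27.1/25 = 1.084
(1.084)^1.605 = exp(1.605 * ln(1.084)) = exp(1.605 * 0.0806579) = exp(0.129456) = 1.13821
SDI = 293 * 1.13821 = 333.496 ≈ 333

333


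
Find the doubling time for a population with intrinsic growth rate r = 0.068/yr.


td = ln(2) / 0.068 = 0.693147 / 0.068 = 10.1933 ≈ 10.2 years

10.2 years


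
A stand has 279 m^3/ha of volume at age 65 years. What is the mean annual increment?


MAI = 279 / 65 = 4.2923 ≈ 4.29 m^3/ha/yr

4.29 m^3/ha/yr


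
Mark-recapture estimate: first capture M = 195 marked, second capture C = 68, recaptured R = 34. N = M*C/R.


N = M * C / R = 195 * 68 / 34 = 13260 / 34 = 390

390 individuals


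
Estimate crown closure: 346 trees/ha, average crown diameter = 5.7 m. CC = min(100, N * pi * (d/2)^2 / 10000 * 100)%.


(d/2)^2 = (5.7/2)^2 = 2.85^2 = 8.1225
Crown area = 3.141593 * 8.1225 = 25.5176 m^2
N * area / 10000 * 100 = 346 * 25.5176 / 10000 * 100 = 88.2909
CC = min(100, 88.2909) = 88.2909 ≈ 88.3%

88.3%


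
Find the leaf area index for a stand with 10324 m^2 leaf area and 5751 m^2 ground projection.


LAI = 10324 / 5751 = 1.7952 ≈ 1.80

1.80


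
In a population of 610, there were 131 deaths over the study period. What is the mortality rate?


Mortality rate = 131 / 610 = 0.214754 ≈ 0.2148

0.2148


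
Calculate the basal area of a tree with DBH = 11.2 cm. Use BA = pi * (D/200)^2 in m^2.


D/200 = 11.2/200 = 0.056 m
(D/200)^2 = 0.056^2 = 0.003136
BA = 3.141593 * 0.003136 = 0.00985204 ≈ 0.0099 m^2

0.0099 m^2


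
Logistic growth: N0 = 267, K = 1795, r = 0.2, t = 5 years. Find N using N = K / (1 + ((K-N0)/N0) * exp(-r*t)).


(K - N0)/N0 = (1795 - 267)/267 = 1528/267 = 5.72285
r*t = 0.2 * 5 = 1; exp(-1) = 0.367879
5.72285 * 0.367879 = 2.10532
1 + 2.10532 = 3.10532
N = 1795 / 3.10532 = 578.040 ≈ 578

578


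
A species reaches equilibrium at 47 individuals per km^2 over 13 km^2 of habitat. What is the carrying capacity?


K = 47 * 13 = 611 individuals

611 individuals


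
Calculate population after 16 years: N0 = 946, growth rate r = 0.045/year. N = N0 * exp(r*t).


r*t = 0.045 * 16 = 0.72
exp(0.72) = 2.05443
N = 946 * 2.05443 = 1943.49 ≈ 1943

1943


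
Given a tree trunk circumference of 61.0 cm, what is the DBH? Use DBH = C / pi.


DBH = C / pi = 61.0 / 3.141593 = 19.4169 ≈ 19.42 cm

19.42 cm


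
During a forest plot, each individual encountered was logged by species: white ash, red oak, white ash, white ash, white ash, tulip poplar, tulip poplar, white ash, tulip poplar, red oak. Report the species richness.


Total individuals logged = 10
Distinct species (count of individuals): white ash (5), red oak (2), tulip poplar (3)
Species richness = number of distinct species = 3

3


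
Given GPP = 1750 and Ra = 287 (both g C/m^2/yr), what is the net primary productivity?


NPP = GPP - Ra = 1750 - 287 = 1463 g C/m^2/yr

1463 g C/m^2/yr


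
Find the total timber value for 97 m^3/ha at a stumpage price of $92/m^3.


Value = 97 * 92 = $8924/ha

$8924/ha


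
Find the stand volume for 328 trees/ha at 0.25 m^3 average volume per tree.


V_stand = 328 * 0.25 = 82.0 m^3/ha

82.0 m^3/ha


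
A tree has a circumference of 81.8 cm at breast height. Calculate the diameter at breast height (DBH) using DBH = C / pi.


DBH = C / pi = 81.8 / 3.141593 = 26.0377 ≈ 26.04 cm

26.04 cm


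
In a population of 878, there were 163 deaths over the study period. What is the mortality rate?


Mortality rate = 163 / 878 = 0.185649 ≈ 0.1856

0.1856


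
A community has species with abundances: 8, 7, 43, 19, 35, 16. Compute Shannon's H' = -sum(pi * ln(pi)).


Total N = 8 + 7 + 43 + 19 + 35 + 16 = 128
Per-species terms:
  p = 8/128 = 0.062500; ln(p) = -2.772589; p*ln(p) = 0.062500 * (-2.772589) = -0.173287
  p = 7/128 = 0.054688; ln(p) = -2.906111; p*ln(p) = 0.054688 * (-2.906111) = -0.158929
  p = 43/128 = 0.335938; ln(p) = -1.090829; p*ln(p) = 0.335938 * (-1.090829) = -0.366451
  p = 19/128 = 0.148438; ln(p) = -1.907588; p*ln(p) = 0.148438 * (-1.907588) = -0.283159
  p = 35/128 = 0.273438; ln(p) = -1.296680; p*ln(p) = 0.273438 * (-1.296680) = -0.354562
  p = 16/128 = 0.125000; ln(p) = -2.079442; p*ln(p) = 0.125000 * (-2.079442) = -0.259930
sum(p*ln(p)) = (-0.173287) + (-0.158929) + (-0.366451) + (-0.283159) + (-0.354562) + (-0.259930) = -1.596318
H' = -(-1.596318) = 1.596318 ≈ 1.5963

1.5963


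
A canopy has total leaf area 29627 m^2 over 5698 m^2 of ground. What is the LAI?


LAI = 29627 / 5698 = 5.1995 ≈ 5.20

5.20


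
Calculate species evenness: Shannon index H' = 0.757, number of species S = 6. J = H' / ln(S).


ln(6) = 1.79176
J = H' / ln(S) = 0.757 / 1.79176 = 0.422490 ≈ 0.4225

0.4225


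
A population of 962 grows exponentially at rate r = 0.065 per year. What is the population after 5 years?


r*t = 0.065 * 5 = 0.325
exp(0.325) = 1.38403
N = 962 * 1.38403 = 1331.44 ≈ 1331

1331


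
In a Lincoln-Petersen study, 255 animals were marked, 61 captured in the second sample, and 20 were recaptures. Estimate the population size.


N = M * C / R = 255 * 61 / 20 = 15555 / 20 = 777.75 ≈ 778

778 individuals


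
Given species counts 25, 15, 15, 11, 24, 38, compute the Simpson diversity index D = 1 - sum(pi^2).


Total N = 25 + 15 + 15 + 11 + 24 + 38 = 128
Per-species terms:
  p = 25/128 = 0.195313; p^2 = 0.195313^2 = 0.038147
  p = 15/128 = 0.117188; p^2 = 0.117188^2 = 0.013733
  p = 15/128 = 0.117188; p^2 = 0.117188^2 = 0.013733
  p = 11/128 = 0.085938; p^2 = 0.085938^2 = 0.007385
  p = 24/128 = 0.187500; p^2 = 0.187500^2 = 0.035156
  p = 38/128 = 0.296875; p^2 = 0.296875^2 = 0.088135
sum(p^2) = 0.038147 + 0.013733 + 0.013733 + 0.007385 + 0.035156 + 0.088135 = 0.196289
D = 1 - 0.196289 = 0.803711 ≈ 0.8037

0.8037


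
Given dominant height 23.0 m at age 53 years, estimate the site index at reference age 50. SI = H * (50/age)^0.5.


50/53 = 0.943396
(0.943396)^0.5 = 0.971286
SI = 23.0 * 0.971286 = 22.3396 ≈ 22.3 m

22.3 m


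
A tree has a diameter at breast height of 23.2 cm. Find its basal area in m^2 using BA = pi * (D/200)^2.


D/200 = 23.2/200 = 0.116 m
(D/200)^2 = 0.116^2 = 0.013456
BA = 3.141593 * 0.013456 = 0.0422733 ≈ 0.0423 m^2

0.0423 m^2


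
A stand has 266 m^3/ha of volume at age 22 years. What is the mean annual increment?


MAI = 266 / 22 = 12.0909 ≈ 12.09 m^3/ha/yr

12.09 m^3/ha/yr


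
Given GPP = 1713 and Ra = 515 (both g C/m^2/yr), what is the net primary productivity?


NPP = GPP - Ra = 1713 - 515 = 1198 g C/m^2/yr

1198 g C/m^2/yr


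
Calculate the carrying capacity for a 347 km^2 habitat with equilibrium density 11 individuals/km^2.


K = 11 * 347 = 3817 individuals

3817 individuals


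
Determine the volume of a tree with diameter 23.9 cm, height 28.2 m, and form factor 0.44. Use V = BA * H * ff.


(D/200)^2 = (23.9/200)^2 = 0.1195^2 = 0.01428025
BA = 3.141593 * 0.01428025 = 0.0448627 m^2
V = 0.0448627 * 28.2 * 0.44 = 0.556656 ≈ 0.557 m^3

0.557 m^3


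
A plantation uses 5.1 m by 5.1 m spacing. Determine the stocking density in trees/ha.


N = 10000 / 5.1^2 = 10000 / 26.01 = 384.468 ≈ 384 trees/ha

384 trees/ha


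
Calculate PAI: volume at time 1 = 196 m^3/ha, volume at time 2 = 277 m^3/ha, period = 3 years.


PAI = (V2 - V1) / period = (277 - 196) / 3 = 81 / 3 = 27.00 m^3/ha/yr

27.00 m^3/ha/yr


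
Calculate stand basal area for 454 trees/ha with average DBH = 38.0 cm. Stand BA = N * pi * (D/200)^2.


(D/200)^2 = (38.0/200)^2 = 0.19^2 = 0.0361
Individual BA = 3.141593 * 0.0361 = 0.113412 m^2
Stand BA = 454 * 0.113412 = 51.4890 ≈ 51.49 m^2/ha

51.49 m^2/ha


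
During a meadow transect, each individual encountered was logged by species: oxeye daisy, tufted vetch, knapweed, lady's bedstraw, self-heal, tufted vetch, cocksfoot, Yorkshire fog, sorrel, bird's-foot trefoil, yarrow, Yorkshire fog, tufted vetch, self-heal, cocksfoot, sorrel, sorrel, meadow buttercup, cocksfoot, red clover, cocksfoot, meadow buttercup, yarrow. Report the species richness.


Total individuals logged = 23
Distinct species (count of individuals): oxeye daisy (1), tufted vetch (3), knapweed (1), lady's bedstraw (1), self-heal (2), cocksfoot (4), Yorkshire fog (2), sorrel (3), bird's-foot trefoil (1), yarrow (2), meadow buttercup (2), red clover (1)
Species richness = number of distinct species = 12

12


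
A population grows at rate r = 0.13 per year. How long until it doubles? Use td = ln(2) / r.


td = ln(2) / 0.13 = 0.693147 / 0.13 = 5.33190 ≈ 5.3 years

5.3 years


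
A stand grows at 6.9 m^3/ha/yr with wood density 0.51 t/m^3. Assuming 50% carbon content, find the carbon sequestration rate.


C = 6.9 * 0.51 * 0.5 = 1.7595 ≈ 1.76 t C/ha/yr

1.76 t C/ha/yr


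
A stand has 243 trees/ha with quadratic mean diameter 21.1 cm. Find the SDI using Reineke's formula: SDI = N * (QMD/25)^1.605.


QMD/25 = 21.1/25 = 0.844
(0.844)^1.605 = exp(1.605 * ln(0.844)) = exp(1.605 * (-0.169603)) = exp(-0.272213) = 0.761692
SDI = 243 * 0.761692 = 185.091 ≈ 185

185


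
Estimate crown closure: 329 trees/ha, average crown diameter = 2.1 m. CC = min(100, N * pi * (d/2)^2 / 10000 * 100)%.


(d/2)^2 = (2.1/2)^2 = 1.05^2 = 1.1025
Crown area = 3.141593 * 1.1025 = 3.46361 m^2
N * area / 10000 * 100 = 329 * 3.46361 / 10000 * 100 = 11.3953
CC = min(100, 11.3953) = 11.3953 ≈ 11.4%

11.4%


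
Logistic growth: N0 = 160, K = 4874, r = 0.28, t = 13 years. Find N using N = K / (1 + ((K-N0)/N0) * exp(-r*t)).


(K - N0)/N0 = (4874 - 160)/160 = 4714/160 = 29.4625
r*t = 0.28 * 13 = 3.64; exp(-3.64) = 0.0262523
29.4625 * 0.0262523 = 0.773458
1 + 0.773458 = 1.77346
N = 4874 / 1.77346 = 2748.30 ≈ 2748

2748


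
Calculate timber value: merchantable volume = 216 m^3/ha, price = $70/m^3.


Value = 216 * 70 = $15120/ha

$15120/ha


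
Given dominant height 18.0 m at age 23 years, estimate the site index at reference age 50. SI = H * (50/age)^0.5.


50/23 = 2.17391
(2.17391)^0.5 = 1.47442
SI = 18.0 * 1.47442 = 26.5396 ≈ 26.5 m

26.5 m


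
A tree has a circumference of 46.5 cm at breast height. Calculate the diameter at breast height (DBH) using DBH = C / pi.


DBH = C / pi = 46.5 / 3.141593 = 14.8014 ≈ 14.80 cm

14.80 cm


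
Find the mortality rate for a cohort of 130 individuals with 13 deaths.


Mortality rate = 13 / 130 = 0.1000

0.1000


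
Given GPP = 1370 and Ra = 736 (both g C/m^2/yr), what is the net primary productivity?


NPP = GPP - Ra = 1370 - 736 = 634 g C/m^2/yr

634 g C/m^2/yr


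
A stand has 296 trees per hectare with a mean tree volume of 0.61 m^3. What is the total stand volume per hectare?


V_stand = 296 * 0.61 = 180.56 ≈ 180.6 m^3/ha

180.6 m^3/ha


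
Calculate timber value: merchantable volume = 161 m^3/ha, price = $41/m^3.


Value = 161 * 41 = $6601/ha

$6601/ha


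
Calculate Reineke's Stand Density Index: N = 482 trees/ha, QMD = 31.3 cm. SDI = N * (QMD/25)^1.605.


QMD/25 = 31.3/25 = 1.252
(1.252)^1.605 = exp(1.605 * ln(1.252)) = exp(1.605 * 0.224742) = exp(0.360711) = 1.43435
SDI = 482 * 1.43435 = 691.357 ≈ 691

691


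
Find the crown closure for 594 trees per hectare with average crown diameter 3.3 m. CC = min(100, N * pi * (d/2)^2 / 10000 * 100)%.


(d/2)^2 = (3.3/2)^2 = 1.65^2 = 2.7225
Crown area = 3.141593 * 2.7225 = 8.55299 m^2
N * area / 10000 * 100 = 594 * 8.55299 / 10000 * 100 = 50.8048
CC = min(100, 50.8048) = 50.8048 ≈ 50.8%

50.8%


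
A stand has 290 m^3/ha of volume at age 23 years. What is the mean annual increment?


MAI = 290 / 23 = 12.6087 ≈ 12.61 m^3/ha/yr

12.61 m^3/ha/yr


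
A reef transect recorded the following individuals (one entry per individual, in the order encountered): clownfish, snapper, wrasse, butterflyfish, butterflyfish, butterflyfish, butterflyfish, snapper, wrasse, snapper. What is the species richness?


Total individuals logged = 10
Distinct species (count of individuals): clownfish (1), snapper (3), wrasse (2), butterflyfish (4)
Species richness = number of distinct species = 4

4


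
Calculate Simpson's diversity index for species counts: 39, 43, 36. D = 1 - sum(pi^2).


Total N = 39 + 43 + 36 = 118
Per-species terms:
  p = 39/118 = 0.330508; p^2 = 0.330508^2 = 0.109236
  p = 43/118 = 0.364407; p^2 = 0.364407^2 = 0.132792
  p = 36/118 = 0.305085; p^2 = 0.305085^2 = 0.093077
sum(p^2) = 0.109236 + 0.132792 + 0.093077 = 0.335105
D = 1 - 0.335105 = 0.664895 ≈ 0.6649

0.6649


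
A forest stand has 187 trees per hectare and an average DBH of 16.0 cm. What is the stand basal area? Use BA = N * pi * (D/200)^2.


(D/200)^2 = (16.0/200)^2 = 0.08^2 = 0.0064
Individual BA = 3.141593 * 0.0064 = 0.0201062 m^2
Stand BA = 187 * 0.0201062 = 3.75986 ≈ 3.76 m^2/ha

3.76 m^2/ha


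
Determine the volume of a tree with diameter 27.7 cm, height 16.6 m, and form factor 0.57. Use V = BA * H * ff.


(D/200)^2 = (27.7/200)^2 = 0.1385^2 = 0.01918225
BA = 3.141593 * 0.01918225 = 0.0602628 m^2
V = 0.0602628 * 16.6 * 0.57 = 0.570207 ≈ 0.570 m^3

0.570 m^3


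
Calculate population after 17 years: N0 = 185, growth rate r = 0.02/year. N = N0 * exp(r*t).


r*t = 0.02 * 17 = 0.34
exp(0.34) = 1.40495
N = 185 * 1.40495 = 259.916 ≈ 260

260


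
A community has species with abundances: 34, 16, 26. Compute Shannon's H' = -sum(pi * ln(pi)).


Total N = 34 + 16 + 26 = 76
Per-species terms:
  p = 34/76 = 0.447368; ln(p) = -0.804374; p*ln(p) = 0.447368 * (-0.804374) = -0.359851
  p = 16/76 = 0.210526; ln(p) = -1.558146; p*ln(p) = 0.210526 * (-1.558146) = -0.328030
  p = 26/76 = 0.342105; ln(p) = -1.072638; p*ln(p) = 0.342105 * (-1.072638) = -0.366955
sum(p*ln(p)) = (-0.359851) + (-0.328030) + (-0.366955) = -1.054836
H' = -(-1.054836) = 1.054836 ≈ 1.0548

1.0548


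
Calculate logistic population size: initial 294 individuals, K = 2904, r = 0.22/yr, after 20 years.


(K - N0)/N0 = (2904 - 294)/294 = 2610/294 = 8.87755
r*t = 0.22 * 20 = 4.4; exp(-4.4) = 0.0122773
8.87755 * 0.0122773 = 0.108992
1 + 0.108992 = 1.10899
N = 2904 / 1.10899 = 2618.60 ≈ 2619

2619


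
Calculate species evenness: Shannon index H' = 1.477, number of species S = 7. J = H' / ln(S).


ln(7) = 1.94591
J = H' / ln(S) = 1.477 / 1.94591 = 0.759028 ≈ 0.7590

0.7590


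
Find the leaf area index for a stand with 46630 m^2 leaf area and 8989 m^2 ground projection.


LAI = 46630 / 8989 = 5.1875 ≈ 5.19

5.19


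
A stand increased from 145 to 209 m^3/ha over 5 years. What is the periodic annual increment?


PAI = (V2 - V1) / period = (209 - 145) / 5 = 64 / 5 = 12.80 m^3/ha/yr

12.80 m^3/ha/yr


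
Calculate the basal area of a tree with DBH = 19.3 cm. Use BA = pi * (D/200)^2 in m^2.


D/200 = 19.3/200 = 0.0965 m
(D/200)^2 = 0.0965^2 = 0.00931225
BA = 3.141593 * 0.00931225 = 0.0292553 ≈ 0.0293 m^2

0.0293 m^2


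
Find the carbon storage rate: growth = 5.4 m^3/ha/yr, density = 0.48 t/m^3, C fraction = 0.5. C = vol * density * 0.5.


C = 5.4 * 0.48 * 0.5 = 1.296 ≈ 1.30 t C/ha/yr

1.30 t C/ha/yr


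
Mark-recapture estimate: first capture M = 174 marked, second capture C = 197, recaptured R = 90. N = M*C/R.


N = M * C / R = 174 * 197 / 90 = 34278 / 90 = 380.87 ≈ 381

381 individuals


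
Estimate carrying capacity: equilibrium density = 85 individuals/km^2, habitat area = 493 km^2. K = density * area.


K = 85 * 493 = 41905 individuals

41905 individuals


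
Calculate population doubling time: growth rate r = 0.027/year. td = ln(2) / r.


td = ln(2) / 0.027 = 0.693147 / 0.027 = 25.6721 ≈ 25.7 years

25.7 years


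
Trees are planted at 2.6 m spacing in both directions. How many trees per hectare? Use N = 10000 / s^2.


N = 10000 / 2.6^2 = 10000 / 6.76 = 1479.29 ≈ 1479 trees/ha

1479 trees/ha


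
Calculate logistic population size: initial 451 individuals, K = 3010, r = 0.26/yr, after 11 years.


(K - N0)/N0 = (3010 - 451)/451 = 2559/451 = 5.67406
r*t = 0.26 * 11 = 2.86; exp(-2.86) = 0.0572688
5.67406 * 0.0572688 = 0.324947
1 + 0.324947 = 1.32495
N = 3010 / 1.32495 = 2271.78 ≈ 2272

2272


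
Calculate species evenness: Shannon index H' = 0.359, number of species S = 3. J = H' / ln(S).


ln(3) = 1.09861
J = H' / ln(S) = 0.359 / 1.09861 = 0.326777 ≈ 0.3268

0.3268


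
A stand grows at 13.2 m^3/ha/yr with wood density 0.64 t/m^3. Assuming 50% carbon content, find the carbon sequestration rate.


C = 13.2 * 0.64 * 0.5 = 4.224 ≈ 4.22 t C/ha/yr

4.22 t C/ha/yr


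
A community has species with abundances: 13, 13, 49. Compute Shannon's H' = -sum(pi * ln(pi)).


Total N = 13 + 13 + 49 = 75
Per-species terms:
  p = 13/75 = 0.173333; ln(p) = -1.752541; p*ln(p) = 0.173333 * (-1.752541) = -0.303773
  p = 13/75 = 0.173333; ln(p) = -1.752541; p*ln(p) = 0.173333 * (-1.752541) = -0.303773
  p = 49/75 = 0.653333; ln(p) = -0.425668; p*ln(p) = 0.653333 * (-0.425668) = -0.278103
sum(p*ln(p)) = (-0.303773) + (-0.303773) + (-0.278103) = -0.885649
H' = -(-0.885649) = 0.885649 ≈ 0.8856

0.8856


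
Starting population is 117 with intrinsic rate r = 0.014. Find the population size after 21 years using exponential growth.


r*t = 0.014 * 21 = 0.294
exp(0.294) = 1.34178
N = 117 * 1.34178 = 156.988 ≈ 157

157


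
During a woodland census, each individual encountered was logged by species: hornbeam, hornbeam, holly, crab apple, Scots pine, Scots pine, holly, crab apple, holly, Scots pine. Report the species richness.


Total individuals logged = 10
Distinct species (count of individuals): hornbeam (2), holly (3), crab apple (2), Scots pine (3)
Species richness = number of distinct species = 4

4


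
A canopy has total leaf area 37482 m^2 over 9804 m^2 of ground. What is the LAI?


LAI = 37482 / 9804 = 3.8231 ≈ 3.82

3.82
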